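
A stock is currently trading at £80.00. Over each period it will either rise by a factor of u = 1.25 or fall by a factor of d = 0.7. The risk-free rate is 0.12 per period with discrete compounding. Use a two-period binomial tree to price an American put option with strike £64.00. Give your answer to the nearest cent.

Risk-neutral probability p = (1 + 0.12 − 0.7)/(1.25 − 0.7) = 0.4200/0.5500 = 0.7636
Terminal stock prices: S_uu = 125, S_ud = 70, S_dd = 39.2
Terminal payoffs (K − S): max(-61, 0) = 0, max(-6, 0) = 0, max(24.8, 0) = 24.8
Node u (S = 100): continuation = 1/1.12·[0.7636·0.0000 + 0.2364·0.0000] = 0.0000; exercise value = 0.0000 ≤ continuation, so V_u = 0.0000
Node d (S = 56): continuation = 1/1.12·[0.7636·0.0000 + 0.2364·24.8000] = 5.2338; exercise value = 8.0000 > continuation, so V_d = 8.0000 (exercise)
Node 0 (S = 80): continuation = 1/1.12·[0.7636·0.0000 + 0.2364·8.0000] = 1.6883; exercise value = 0.0000 ≤ continuation, so V_0 = 1.6883

£1.69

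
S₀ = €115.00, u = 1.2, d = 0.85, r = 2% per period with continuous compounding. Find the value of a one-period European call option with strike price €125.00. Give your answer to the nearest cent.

Risk-neutral probability p = (e^0.02 − 0.85)/(1.2 − 0.85) = 0.1702/0.3500 = 0.4863
Terminal stock prices: S_u = 138, S_d = 97.75
Terminal payoffs (S − K): max(13, 0) = 13, max(-27.25, 0) = 0
Node 0 (S = 115): V_0 = e^(−0.02)·[0.4863·13.0000 + 0.5137·0.0000] = 6.1966

€6.20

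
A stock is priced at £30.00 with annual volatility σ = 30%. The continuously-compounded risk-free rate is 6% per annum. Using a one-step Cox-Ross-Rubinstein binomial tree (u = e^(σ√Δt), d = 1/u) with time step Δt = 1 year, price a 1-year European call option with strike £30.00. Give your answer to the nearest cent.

CRR parameters: u = e^(σ√Δt) = e^(0.3·√1) = 1.3499, d = 1/u = 0.7408
Per-period rate: rΔt = 0.06·1 = 0.06, so R = e^0.06 = 1.0618
Risk-neutral probability p = (e^0.06 − 0.7408)/(1.3499 − 0.7408) = 0.3210/0.6090 = 0.5271
Terminal stock prices: S_u = 40.5, S_d = 22.22
Terminal payoffs (S − K): max(10.5, 0) = 10.5, max(-7.775, 0) = 0
Node 0 (S = 30): V_0 = e^(−0.06)·[0.5271·10.4958 + 0.4729·0.0000] = 5.2100

£5.21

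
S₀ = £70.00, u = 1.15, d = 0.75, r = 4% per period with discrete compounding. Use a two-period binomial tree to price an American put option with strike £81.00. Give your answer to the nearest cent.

£11.34

Risk-neutral probability p = (1 + 0.04 − 0.75)/(1.15 − 0.75) = 0.2900/0.4000 = 0.7250
Terminal stock prices: S_uu = 92.57, S_ud = 60.38, S_dd = 39.38
Terminal payoffs (K − S): max(-11.57, 0) = 0, max(20.62, 0) = 20.62, max(41.62, 0) = 41.62
Node u (S = 80.5): continuation = 1/1.04·[0.7250·0.0000 + 0.2750·20.6250] = 5.4537; exercise value = 0.5000 ≤ continuation, so V_u = 5.4537
Node d (S = 52.5): continuation = 1/1.04·[0.7250·20.6250 + 0.2750·41.6250] = 25.3846; exercise value = 28.5000 > continuation, so V_d = 28.5000 (exercise)
Node 0 (S = 70): continuation = 1/1.04·[0.7250·5.4537 + 0.2750·28.5000] = 11.3379; exercise value = 11.0000 ≤ continuation, so V_0 = 11.3379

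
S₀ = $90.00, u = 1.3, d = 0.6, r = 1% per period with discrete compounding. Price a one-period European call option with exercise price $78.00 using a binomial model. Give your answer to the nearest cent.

$22.62

Risk-neutral probability p = (1 + 0.01 − 0.6)/(1.3 − 0.6) = 0.4100/0.7000 = 0.5857
Terminal stock prices: S_u = 117, S_d = 54
Terminal payoffs (S − K): max(39, 0) = 39, max(-24, 0) = 0
Node 0 (S = 90): V_0 = 1/1.01·[0.5857·39.0000 + 0.4143·0.0000] = 22.6167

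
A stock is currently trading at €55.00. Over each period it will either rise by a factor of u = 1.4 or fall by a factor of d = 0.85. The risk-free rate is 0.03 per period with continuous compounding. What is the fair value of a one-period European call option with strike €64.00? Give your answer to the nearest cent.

€4.14

Risk-neutral probability p = (e^0.03 − 0.85)/(1.4 − 0.85) = 0.1805/0.5500 = 0.3281
Terminal stock prices: S_u = 77, S_d = 46.75
Terminal payoffs (S − K): max(13, 0) = 13, max(-17.25, 0) = 0
Node 0 (S = 55): V_0 = e^(−0.03)·[0.3281·13.0000 + 0.6719·0.0000] = 4.1392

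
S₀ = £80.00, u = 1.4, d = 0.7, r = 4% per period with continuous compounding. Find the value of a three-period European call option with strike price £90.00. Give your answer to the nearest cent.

£19.65

Risk-neutral probability p = (e^0.04 − 0.7)/(1.4 − 0.7) = 0.3408/0.7000 = 0.4869
Terminal stock prices: S_uuu = 219.5, S_uud = 109.8, S_udd = 54.88, S_ddd = 27.44
Terminal payoffs (S − K): max(129.5, 0) = 129.5, max(19.76, 0) = 19.76, max(-35.12, 0) = 0, max(-62.56, 0) = 0
Node uu (S = 156.8): V_uu = e^(−0.04)·[0.4869·129.5200 + 0.5131·19.7600] = 70.3290
Node ud (S = 78.4): V_ud = e^(−0.04)·[0.4869·19.7600 + 0.5131·0.0000] = 9.2434
Node dd (S = 39.2): V_dd = e^(−0.04)·[0.4869·0.0000 + 0.5131·0.0000] = 0.0000
Node u (S = 112): V_u = e^(−0.04)·[0.4869·70.3290 + 0.5131·9.2434] = 37.4557
Node d (S = 56): V_d = e^(−0.04)·[0.4869·9.2434 + 0.5131·0.0000] = 4.3239
Node 0 (S = 80): V_0 = e^(−0.04)·[0.4869·37.4557 + 0.5131·4.3239] = 19.6528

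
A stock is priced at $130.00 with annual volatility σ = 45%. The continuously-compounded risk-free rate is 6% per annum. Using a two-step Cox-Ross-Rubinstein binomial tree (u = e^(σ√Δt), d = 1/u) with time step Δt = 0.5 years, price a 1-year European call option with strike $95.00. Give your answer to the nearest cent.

$47.51

CRR parameters: u = e^(σ√Δt) = e^(0.45·√0.5) = 1.3746, d = 1/u = 0.7275
Per-period rate: rΔt = 0.06·0.5 = 0.03, so R = e^0.03 = 1.0305
Risk-neutral probability p = (e^0.03 − 0.7275)/(1.3746 − 0.7275) = 0.3030/0.6472 = 0.4682
Terminal stock prices: S_uu = 245.7, S_ud = 130, S_dd = 68.8
Terminal payoffs (S − K): max(150.7, 0) = 150.7, max(35, 0) = 35, max(-26.2, 0) = 0
Node u (S = 178.7): V_u = e^(−0.03)·[0.4682·150.6556 + 0.5318·35.0000] = 86.5120
Node d (S = 94.57): V_d = e^(−0.03)·[0.4682·35.0000 + 0.5318·0.0000] = 15.9017
Node 0 (S = 130): V_0 = e^(−0.03)·[0.4682·86.5120 + 0.5318·15.9017] = 47.5125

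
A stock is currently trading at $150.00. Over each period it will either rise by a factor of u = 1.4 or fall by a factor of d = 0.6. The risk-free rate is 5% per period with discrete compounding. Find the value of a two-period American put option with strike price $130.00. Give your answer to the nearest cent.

Risk-neutral probability p = (1 + 0.05 − 0.6)/(1.4 − 0.6) = 0.4500/0.8000 = 0.5625
Terminal stock prices: S_uu = 294, S_ud = 126, S_dd = 54
Terminal payoffs (K − S): max(-164, 0) = 0, max(4, 0) = 4, max(76, 0) = 76
Node u (S = 210): continuation = 1/1.05·[0.5625·0.0000 + 0.4375·4.0000] = 1.6667; exercise value = 0.0000 ≤ continuation, so V_u = 1.6667
Node d (S = 90): continuation = 1/1.05·[0.5625·4.0000 + 0.4375·76.0000] = 33.8095; exercise value = 40.0000 > continuation, so V_d = 40.0000 (exercise)
Node 0 (S = 150): continuation = 1/1.05·[0.5625·1.6667 + 0.4375·40.0000] = 17.5595; exercise value = 0.0000 ≤ continuation, so V_0 = 17.5595

$17.56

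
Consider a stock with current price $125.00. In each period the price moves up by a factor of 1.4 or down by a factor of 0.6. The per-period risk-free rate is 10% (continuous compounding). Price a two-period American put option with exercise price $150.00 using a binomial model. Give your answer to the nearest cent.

$33.58

Risk-neutral probability p = (e^0.1 − 0.6)/(1.4 − 0.6) = 0.5052/0.8000 = 0.6315
Terminal stock prices: S_uu = 245, S_ud = 105, S_dd = 45
Terminal payoffs (K − S): max(-95, 0) = 0, max(45, 0) = 45, max(105, 0) = 105
Node u (S = 175): continuation = e^(−0.1)·[0.6315·0.0000 + 0.3685·45.0000] = 15.0059; exercise value = 0.0000 ≤ continuation, so V_u = 15.0059
Node d (S = 75): continuation = e^(−0.1)·[0.6315·45.0000 + 0.3685·105.0000] = 60.7256; exercise value = 75.0000 > continuation, so V_d = 75.0000 (exercise)
Node 0 (S = 125): continuation = e^(−0.1)·[0.6315·15.0059 + 0.3685·75.0000] = 33.5839; exercise value = 25.0000 ≤ continuation, so V_0 = 33.5839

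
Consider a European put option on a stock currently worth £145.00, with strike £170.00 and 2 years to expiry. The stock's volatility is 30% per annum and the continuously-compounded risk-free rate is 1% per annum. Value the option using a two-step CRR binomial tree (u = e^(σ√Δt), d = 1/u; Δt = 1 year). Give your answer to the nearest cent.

CRR parameters: u = e^(σ√Δt) = e^(0.3·√1) = 1.3499, d = 1/u = 0.7408
Per-period rate: rΔt = 0.01·1 = 0.01, so R = e^0.01 = 1.0101
Risk-neutral probability p = (e^0.01 − 0.7408)/(1.3499 − 0.7408) = 0.2692/0.6090 = 0.4421
Terminal stock prices: S_uu = 264.2, S_ud = 145, S_dd = 79.58
Terminal payoffs (K − S): max(-94.21, 0) = 0, max(25, 0) = 25, max(90.42, 0) = 90.42
Node u (S = 195.7): V_u = e^(−0.01)·[0.4421·0.0000 + 0.5579·25.0000] = 13.8097
Node d (S = 107.4): V_d = e^(−0.01)·[0.4421·25.0000 + 0.5579·90.4223] = 60.8898
Node 0 (S = 145): V_0 = e^(−0.01)·[0.4421·13.8097 + 0.5579·60.8898] = 39.6789

£39.68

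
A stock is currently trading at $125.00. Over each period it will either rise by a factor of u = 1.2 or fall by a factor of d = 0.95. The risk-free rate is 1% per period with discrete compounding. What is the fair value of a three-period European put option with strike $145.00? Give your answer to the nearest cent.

Risk-neutral probability p = (1 + 0.01 − 0.95)/(1.2 − 0.95) = 0.0600/0.2500 = 0.2400
Terminal stock prices: S_uuu = 216, S_uud = 171, S_udd = 135.4, S_ddd = 107.2
Terminal payoffs (K − S): max(-71, 0) = 0, max(-26, 0) = 0, max(9.625, 0) = 9.625, max(37.83, 0) = 37.83
Node uu (S = 180): V_uu = 1/1.01·[0.2400·0.0000 + 0.7600·0.0000] = 0.0000
Node ud (S = 142.5): V_ud = 1/1.01·[0.2400·0.0000 + 0.7600·9.6250] = 7.2426
Node dd (S = 112.8): V_dd = 1/1.01·[0.2400·9.6250 + 0.7600·37.8281] = 30.7519
Node u (S = 150): V_u = 1/1.01·[0.2400·0.0000 + 0.7600·7.2426] = 5.4499
Node d (S = 118.8): V_d = 1/1.01·[0.2400·7.2426 + 0.7600·30.7519] = 24.8610
Node 0 (S = 125): V_0 = 1/1.01·[0.2400·5.4499 + 0.7600·24.8610] = 20.0023

$20.00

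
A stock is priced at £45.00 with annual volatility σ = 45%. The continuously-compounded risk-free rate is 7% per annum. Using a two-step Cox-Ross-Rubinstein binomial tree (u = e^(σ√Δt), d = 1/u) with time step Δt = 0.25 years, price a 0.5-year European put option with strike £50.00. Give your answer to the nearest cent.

£7.91

CRR parameters: u = e^(σ√Δt) = e^(0.45·√0.25) = 1.2523, d = 1/u = 0.7985
Per-period rate: rΔt = 0.07·0.25 = 0.0175, so R = e^0.0175 = 1.0177
Risk-neutral probability p = (e^0.0175 − 0.7985)/(1.2523 − 0.7985) = 0.2191/0.4538 = 0.4829
Terminal stock prices: S_uu = 70.57, S_ud = 45, S_dd = 28.69
Terminal payoffs (K − S): max(-20.57, 0) = 0, max(5, 0) = 5, max(21.31, 0) = 21.31
Node u (S = 56.35): V_u = e^(−0.0175)·[0.4829·0.0000 + 0.5171·5.0000] = 2.5407
Node d (S = 35.93): V_d = e^(−0.0175)·[0.4829·5.0000 + 0.5171·21.3067] = 13.1994
Node 0 (S = 45): V_0 = e^(−0.0175)·[0.4829·2.5407 + 0.5171·13.1994] = 7.9127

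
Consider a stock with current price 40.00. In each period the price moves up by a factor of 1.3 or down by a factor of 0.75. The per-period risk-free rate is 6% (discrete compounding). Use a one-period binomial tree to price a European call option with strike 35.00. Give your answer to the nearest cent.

9.04

Risk-neutral probability p = (1 + 0.06 − 0.75)/(1.3 − 0.75) = 0.3100/0.5500 = 0.5636
Terminal stock prices: S_u = 52, S_d = 30
Terminal payoffs (S − K): max(17, 0) = 17, max(-5, 0) = 0
Node 0 (S = 40): V_0 = 1/1.06·[0.5636·17.0000 + 0.4364·0.0000] = 9.0395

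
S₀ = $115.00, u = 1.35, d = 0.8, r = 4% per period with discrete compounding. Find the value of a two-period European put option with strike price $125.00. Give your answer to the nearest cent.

$15.46

Risk-neutral probability p = (1 + 0.04 − 0.8)/(1.35 − 0.8) = 0.2400/0.5500 = 0.4364
Terminal stock prices: S_uu = 209.6, S_ud = 124.2, S_dd = 73.6
Terminal payoffs (K − S): max(-84.59, 0) = 0, max(0.8, 0) = 0.8, max(51.4, 0) = 51.4
Node u (S = 155.2): V_u = 1/1.04·[0.4364·0.0000 + 0.5636·0.8000] = 0.4336
Node d (S = 92): V_d = 1/1.04·[0.4364·0.8000 + 0.5636·51.4000] = 28.1923
Node 0 (S = 115): V_0 = 1/1.04·[0.4364·0.4336 + 0.5636·28.1923] = 15.4610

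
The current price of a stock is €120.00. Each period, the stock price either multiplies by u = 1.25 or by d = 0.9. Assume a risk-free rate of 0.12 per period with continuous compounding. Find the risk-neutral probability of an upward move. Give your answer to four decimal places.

Risk-neutral probability p = (e^0.12 − 0.9)/(1.25 − 0.9) = 0.2275/0.3500 = 0.6500

p = 0.6500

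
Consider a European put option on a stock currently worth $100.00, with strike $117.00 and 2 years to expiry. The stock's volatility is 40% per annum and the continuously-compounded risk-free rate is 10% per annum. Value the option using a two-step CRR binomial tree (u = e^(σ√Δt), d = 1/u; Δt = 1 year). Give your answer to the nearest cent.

CRR parameters: u = e^(σ√Δt) = e^(0.4·√1) = 1.4918, d = 1/u = 0.6703
Per-period rate: rΔt = 0.1·1 = 0.1, so R = e^0.1 = 1.1052
Risk-neutral probability p = (e^0.1 − 0.6703)/(1.4918 − 0.6703) = 0.4349/0.8215 = 0.5293
Terminal stock prices: S_uu = 222.6, S_ud = 100, S_dd = 44.93
Terminal payoffs (K − S): max(-105.6, 0) = 0, max(17, 0) = 17, max(72.07, 0) = 72.07
Node u (S = 149.2): V_u = e^(−0.1)·[0.5293·0.0000 + 0.4707·17.0000] = 7.2399
Node d (S = 67.03): V_d = e^(−0.1)·[0.5293·17.0000 + 0.4707·72.0671] = 38.8340
Node 0 (S = 100): V_0 = e^(−0.1)·[0.5293·7.2399 + 0.4707·38.8340] = 20.0061

$20.01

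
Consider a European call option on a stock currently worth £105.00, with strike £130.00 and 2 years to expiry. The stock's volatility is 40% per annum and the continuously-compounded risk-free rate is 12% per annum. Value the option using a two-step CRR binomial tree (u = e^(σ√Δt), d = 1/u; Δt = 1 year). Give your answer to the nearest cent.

£25.26

CRR parameters: u = e^(σ√Δt) = e^(0.4·√1) = 1.4918, d = 1/u = 0.6703
Per-period rate: rΔt = 0.12·1 = 0.12, so R = e^0.12 = 1.1275
Risk-neutral probability p = (e^0.12 − 0.6703)/(1.4918 − 0.6703) = 0.4572/0.8215 = 0.5565
Terminal stock prices: S_uu = 233.7, S_ud = 105, S_dd = 47.18
Terminal payoffs (S − K): max(103.7, 0) = 103.7, max(-25, 0) = 0, max(-82.82, 0) = 0
Node u (S = 156.6): V_u = e^(−0.12)·[0.5565·103.6818 + 0.4435·0.0000] = 51.1754
Node d (S = 70.38): V_d = e^(−0.12)·[0.5565·0.0000 + 0.4435·0.0000] = 0.0000
Node 0 (S = 105): V_0 = e^(−0.12)·[0.5565·51.1754 + 0.4435·0.0000] = 25.2592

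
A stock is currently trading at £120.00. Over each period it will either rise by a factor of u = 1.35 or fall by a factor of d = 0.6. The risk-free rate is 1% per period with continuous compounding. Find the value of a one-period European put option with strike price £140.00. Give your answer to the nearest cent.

£30.52

Risk-neutral probability p = (e^0.01 − 0.6)/(1.35 − 0.6) = 0.4101/0.7500 = 0.5467
Terminal stock prices: S_u = 162, S_d = 72
Terminal payoffs (K − S): max(-22, 0) = 0, max(68, 0) = 68
Node 0 (S = 120): V_0 = e^(−0.01)·[0.5467·0.0000 + 0.4533·68.0000] = 30.5154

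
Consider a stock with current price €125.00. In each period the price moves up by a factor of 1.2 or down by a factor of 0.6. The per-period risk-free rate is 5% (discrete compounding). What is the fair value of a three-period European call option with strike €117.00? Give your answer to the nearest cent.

Risk-neutral probability p = (1 + 0.05 − 0.6)/(1.2 − 0.6) = 0.4500/0.6000 = 0.7500
Terminal stock prices: S_uuu = 216, S_uud = 108, S_udd = 54, S_ddd = 27
Terminal payoffs (S − K): max(99, 0) = 99, max(-9, 0) = 0, max(-63, 0) = 0, max(-90, 0) = 0
Node uu (S = 180): V_uu = 1/1.05·[0.7500·99.0000 + 0.2500·0.0000] = 70.7143
Node ud (S = 90): V_ud = 1/1.05·[0.7500·0.0000 + 0.2500·0.0000] = 0.0000
Node dd (S = 45): V_dd = 1/1.05·[0.7500·0.0000 + 0.2500·0.0000] = 0.0000
Node u (S = 150): V_u = 1/1.05·[0.7500·70.7143 + 0.2500·0.0000] = 50.5102
Node d (S = 75): V_d = 1/1.05·[0.7500·0.0000 + 0.2500·0.0000] = 0.0000
Node 0 (S = 125): V_0 = 1/1.05·[0.7500·50.5102 + 0.2500·0.0000] = 36.0787

€36.08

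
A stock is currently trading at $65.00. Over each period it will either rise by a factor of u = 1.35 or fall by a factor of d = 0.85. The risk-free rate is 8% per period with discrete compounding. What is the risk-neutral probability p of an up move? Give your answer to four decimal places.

Risk-neutral probability p = (1 + 0.08 − 0.85)/(1.35 − 0.85) = 0.2300/0.5000 = 0.4600

p = 0.4600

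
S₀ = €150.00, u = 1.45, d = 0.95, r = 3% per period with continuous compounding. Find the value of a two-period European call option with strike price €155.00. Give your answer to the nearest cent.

Risk-neutral probability p = (e^0.03 − 0.95)/(1.45 − 0.95) = 0.0805/0.5000 = 0.1609
Terminal stock prices: S_uu = 315.4, S_ud = 206.6, S_dd = 135.4
Terminal payoffs (S − K): max(160.4, 0) = 160.4, max(51.62, 0) = 51.62, max(-19.62, 0) = 0
Node u (S = 217.5): V_u = e^(−0.03)·[0.1609·160.3750 + 0.8391·51.6250] = 67.0809
Node d (S = 142.5): V_d = e^(−0.03)·[0.1609·51.6250 + 0.8391·0.0000] = 8.0614
Node 0 (S = 150): V_0 = e^(−0.03)·[0.1609·67.0809 + 0.8391·8.0614] = 17.0393

€17.04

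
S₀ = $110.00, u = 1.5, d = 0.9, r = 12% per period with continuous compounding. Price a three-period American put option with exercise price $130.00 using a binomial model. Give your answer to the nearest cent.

Risk-neutral probability p = (e^0.12 − 0.9)/(1.5 − 0.9) = 0.2275/0.6000 = 0.3792
Terminal stock prices: S_uuu = 371.2, S_uud = 222.8, S_udd = 133.7, S_ddd = 80.19
Terminal payoffs (K − S): max(-241.2, 0) = 0, max(-92.75, 0) = 0, max(-3.65, 0) = 0, max(49.81, 0) = 49.81
Node uu (S = 247.5): continuation = e^(−0.12)·[0.3792·0.0000 + 0.6208·0.0000] = 0.0000; exercise value = 0.0000 ≤ continuation, so V_uu = 0.0000
Node ud (S = 148.5): continuation = e^(−0.12)·[0.3792·0.0000 + 0.6208·0.0000] = 0.0000; exercise value = 0.0000 ≤ continuation, so V_ud = 0.0000
Node dd (S = 89.1): continuation = e^(−0.12)·[0.3792·0.0000 + 0.6208·49.8100] = 27.4271; exercise value = 40.9000 > continuation, so V_dd = 40.9000 (exercise)
Node u (S = 165): continuation = e^(−0.12)·[0.3792·0.0000 + 0.6208·0.0000] = 0.0000; exercise value = 0.0000 ≤ continuation, so V_u = 0.0000
Node d (S = 99): continuation = e^(−0.12)·[0.3792·0.0000 + 0.6208·40.9000] = 22.5209; exercise value = 31.0000 > continuation, so V_d = 31.0000 (exercise)
Node 0 (S = 110): continuation = e^(−0.12)·[0.3792·0.0000 + 0.6208·31.0000] = 17.0697; exercise value = 20.0000 > continuation, so V_0 = 20.0000 (exercise)

$20.00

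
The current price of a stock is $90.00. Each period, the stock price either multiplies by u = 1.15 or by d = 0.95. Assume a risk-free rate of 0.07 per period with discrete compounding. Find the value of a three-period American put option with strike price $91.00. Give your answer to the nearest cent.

$2.06

Risk-neutral probability p = (1 + 0.07 − 0.95)/(1.15 − 0.95) = 0.1200/0.2000 = 0.6000
Terminal stock prices: S_uuu = 136.9, S_uud = 113.1, S_udd = 93.41, S_ddd = 77.16
Terminal payoffs (K − S): max(-45.88, 0) = 0, max(-22.07, 0) = 0, max(-2.409, 0) = 0, max(13.84, 0) = 13.84
Node uu (S = 119): continuation = 1/1.07·[0.6000·0.0000 + 0.4000·0.0000] = 0.0000; exercise value = 0.0000 ≤ continuation, so V_uu = 0.0000
Node ud (S = 98.32): continuation = 1/1.07·[0.6000·0.0000 + 0.4000·0.0000] = 0.0000; exercise value = 0.0000 ≤ continuation, so V_ud = 0.0000
Node dd (S = 81.22): continuation = 1/1.07·[0.6000·0.0000 + 0.4000·13.8363] = 5.1724; exercise value = 9.7750 > continuation, so V_dd = 9.7750 (exercise)
Node u (S = 103.5): continuation = 1/1.07·[0.6000·0.0000 + 0.4000·0.0000] = 0.0000; exercise value = 0.0000 ≤ continuation, so V_u = 0.0000
Node d (S = 85.5): continuation = 1/1.07·[0.6000·0.0000 + 0.4000·9.7750] = 3.6542; exercise value = 5.5000 > continuation, so V_d = 5.5000 (exercise)
Node 0 (S = 90): continuation = 1/1.07·[0.6000·0.0000 + 0.4000·5.5000] = 2.0561; exercise value = 1.0000 ≤ continuation, so V_0 = 2.0561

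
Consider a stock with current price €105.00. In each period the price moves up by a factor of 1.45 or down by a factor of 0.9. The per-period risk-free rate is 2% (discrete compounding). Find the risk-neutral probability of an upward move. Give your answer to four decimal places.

Risk-neutral probability p = (1 + 0.02 − 0.9)/(1.45 − 0.9) = 0.1200/0.5500 = 0.2182

p = 0.2182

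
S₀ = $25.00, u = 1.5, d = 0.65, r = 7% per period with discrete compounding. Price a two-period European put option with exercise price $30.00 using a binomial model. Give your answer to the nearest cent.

$6.80

Risk-neutral probability p = (1 + 0.07 − 0.65)/(1.5 − 0.65) = 0.4200/0.8500 = 0.4941
Terminal stock prices: S_uu = 56.25, S_ud = 24.38, S_dd = 10.56
Terminal payoffs (K − S): max(-26.25, 0) = 0, max(5.625, 0) = 5.625, max(19.44, 0) = 19.44
Node u (S = 37.5): V_u = 1/1.07·[0.4941·0.0000 + 0.5059·5.6250] = 2.6594
Node d (S = 16.25): V_d = 1/1.07·[0.4941·5.6250 + 0.5059·19.4375] = 11.7874
Node 0 (S = 25): V_0 = 1/1.07·[0.4941·2.6594 + 0.5059·11.7874] = 6.8010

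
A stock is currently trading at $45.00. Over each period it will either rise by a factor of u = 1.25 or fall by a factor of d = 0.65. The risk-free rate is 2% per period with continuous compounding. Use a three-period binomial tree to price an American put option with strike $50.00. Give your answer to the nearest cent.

Risk-neutral probability p = (e^0.02 − 0.65)/(1.25 − 0.65) = 0.3702/0.6000 = 0.6170
Terminal stock prices: S_uuu = 87.89, S_uud = 45.7, S_udd = 23.77, S_ddd = 12.36
Terminal payoffs (K − S): max(-37.89, 0) = 0, max(4.297, 0) = 4.297, max(26.23, 0) = 26.23, max(37.64, 0) = 37.64
Node uu (S = 70.31): continuation = e^(−0.02)·[0.6170·0.0000 + 0.3830·4.2969] = 1.6131; exercise value = 0.0000 ≤ continuation, so V_uu = 1.6131
Node ud (S = 36.56): continuation = e^(−0.02)·[0.6170·4.2969 + 0.3830·26.2344] = 12.4474; exercise value = 13.4375 > continuation, so V_ud = 13.4375 (exercise)
Node dd (S = 19.01): continuation = e^(−0.02)·[0.6170·26.2344 + 0.3830·37.6419] = 29.9974; exercise value = 30.9875 > continuation, so V_dd = 30.9875 (exercise)
Node u (S = 56.25): continuation = e^(−0.02)·[0.6170·1.6131 + 0.3830·13.4375] = 6.0202; exercise value = 0.0000 ≤ continuation, so V_u = 6.0202
Node d (S = 29.25): continuation = e^(−0.02)·[0.6170·13.4375 + 0.3830·30.9875] = 19.7599; exercise value = 20.7500 > continuation, so V_d = 20.7500 (exercise)
Node 0 (S = 45): continuation = e^(−0.02)·[0.6170·6.0202 + 0.3830·20.7500] = 11.4308; exercise value = 5.0000 ≤ continuation, so V_0 = 11.4308

$11.43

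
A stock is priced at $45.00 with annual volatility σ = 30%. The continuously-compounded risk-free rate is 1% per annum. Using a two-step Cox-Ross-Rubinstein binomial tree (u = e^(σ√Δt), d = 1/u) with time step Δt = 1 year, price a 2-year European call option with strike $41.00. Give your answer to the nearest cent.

$9.79

CRR parameters: u = e^(σ√Δt) = e^(0.3·√1) = 1.3499, d = 1/u = 0.7408
Per-period rate: rΔt = 0.01·1 = 0.01, so R = e^0.01 = 1.0101
Risk-neutral probability p = (e^0.01 − 0.7408)/(1.3499 − 0.7408) = 0.2692/0.6090 = 0.4421
Terminal stock prices: S_uu = 82, S_ud = 45, S_dd = 24.7
Terminal payoffs (S − K): max(41, 0) = 41, max(4, 0) = 4, max(-16.3, 0) = 0
Node u (S = 60.74): V_u = e^(−0.01)·[0.4421·40.9953 + 0.5579·4.0000] = 20.1516
Node d (S = 33.34): V_d = e^(−0.01)·[0.4421·4.0000 + 0.5579·0.0000] = 1.7506
Node 0 (S = 45): V_0 = e^(−0.01)·[0.4421·20.1516 + 0.5579·1.7506] = 9.7866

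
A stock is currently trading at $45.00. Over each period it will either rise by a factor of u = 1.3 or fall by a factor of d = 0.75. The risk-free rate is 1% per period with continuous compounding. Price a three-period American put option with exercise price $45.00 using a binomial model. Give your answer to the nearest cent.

$8.45

Risk-neutral probability p = (e^0.01 − 0.75)/(1.3 − 0.75) = 0.2601/0.5500 = 0.4728
Terminal stock prices: S_uuu = 98.87, S_uud = 57.04, S_udd = 32.91, S_ddd = 18.98
Terminal payoffs (K − S): max(-53.87, 0) = 0, max(-12.04, 0) = 0, max(12.09, 0) = 12.09, max(26.02, 0) = 26.02
Node uu (S = 76.05): continuation = e^(−0.01)·[0.4728·0.0000 + 0.5272·0.0000] = 0.0000; exercise value = 0.0000 ≤ continuation, so V_uu = 0.0000
Node ud (S = 43.88): continuation = e^(−0.01)·[0.4728·0.0000 + 0.5272·12.0938] = 6.3122; exercise value = 1.1250 ≤ continuation, so V_ud = 6.3122
Node dd (S = 25.31): continuation = e^(−0.01)·[0.4728·12.0938 + 0.5272·26.0156] = 19.2397; exercise value = 19.6875 > continuation, so V_dd = 19.6875 (exercise)
Node u (S = 58.5): continuation = e^(−0.01)·[0.4728·0.0000 + 0.5272·6.3122] = 3.2945; exercise value = 0.0000 ≤ continuation, so V_u = 3.2945
Node d (S = 33.75): continuation = e^(−0.01)·[0.4728·6.3122 + 0.5272·19.6875] = 13.2304; exercise value = 11.2500 ≤ continuation, so V_d = 13.2304
Node 0 (S = 45): continuation = e^(−0.01)·[0.4728·3.2945 + 0.5272·13.2304] = 8.4477; exercise value = 0.0000 ≤ continuation, so V_0 = 8.4477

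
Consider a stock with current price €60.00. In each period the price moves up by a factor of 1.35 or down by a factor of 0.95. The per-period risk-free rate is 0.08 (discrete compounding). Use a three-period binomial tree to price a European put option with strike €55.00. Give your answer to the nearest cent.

Risk-neutral probability p = (1 + 0.08 − 0.95)/(1.35 − 0.95) = 0.1300/0.4000 = 0.3250
Terminal stock prices: S_uuu = 147.6, S_uud = 103.9, S_udd = 73.1, S_ddd = 51.44
Terminal payoffs (K − S): max(-92.62, 0) = 0, max(-48.88, 0) = 0, max(-18.1, 0) = 0, max(3.558, 0) = 3.558
Node uu (S = 109.4): V_uu = 1/1.08·[0.3250·0.0000 + 0.6750·0.0000] = 0.0000
Node ud (S = 76.95): V_ud = 1/1.08·[0.3250·0.0000 + 0.6750·0.0000] = 0.0000
Node dd (S = 54.15): V_dd = 1/1.08·[0.3250·0.0000 + 0.6750·3.5575] = 2.2234
Node u (S = 81): V_u = 1/1.08·[0.3250·0.0000 + 0.6750·0.0000] = 0.0000
Node d (S = 57): V_d = 1/1.08·[0.3250·0.0000 + 0.6750·2.2234] = 1.3896
Node 0 (S = 60): V_0 = 1/1.08·[0.3250·0.0000 + 0.6750·1.3896] = 0.8685

€0.87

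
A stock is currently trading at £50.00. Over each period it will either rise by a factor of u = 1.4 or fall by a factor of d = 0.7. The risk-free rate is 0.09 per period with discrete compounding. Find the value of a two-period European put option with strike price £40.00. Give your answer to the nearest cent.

Risk-neutral probability p = (1 + 0.09 − 0.7)/(1.4 − 0.7) = 0.3900/0.7000 = 0.5571
Terminal stock prices: S_uu = 98, S_ud = 49, S_dd = 24.5
Terminal payoffs (K − S): max(-58, 0) = 0, max(-9, 0) = 0, max(15.5, 0) = 15.5
Node u (S = 70): V_u = 1/1.09·[0.5571·0.0000 + 0.4429·0.0000] = 0.0000
Node d (S = 35): V_d = 1/1.09·[0.5571·0.0000 + 0.4429·15.5000] = 6.2975
Node 0 (S = 50): V_0 = 1/1.09·[0.5571·0.0000 + 0.4429·6.2975] = 2.5586

£2.56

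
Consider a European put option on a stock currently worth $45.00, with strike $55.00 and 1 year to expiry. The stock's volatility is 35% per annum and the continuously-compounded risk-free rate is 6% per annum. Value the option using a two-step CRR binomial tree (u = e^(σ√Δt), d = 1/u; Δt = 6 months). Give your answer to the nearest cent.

CRR parameters: u = e^(σ√Δt) = e^(0.35·√0.5) = 1.2808, d = 1/u = 0.7808
Per-period rate: rΔt = 0.06·0.5 = 0.03, so R = e^0.03 = 1.0305
Risk-neutral probability p = (e^0.03 − 0.7808)/(1.2808 − 0.7808) = 0.2497/0.5000 = 0.4993
Terminal stock prices: S_uu = 73.82, S_ud = 45, S_dd = 27.43
Terminal payoffs (K − S): max(-18.82, 0) = 0, max(10, 0) = 10, max(27.57, 0) = 27.57
Node u (S = 57.64): V_u = e^(−0.03)·[0.4993·0.0000 + 0.5007·10.0000] = 4.8586
Node d (S = 35.13): V_d = e^(−0.03)·[0.4993·10.0000 + 0.5007·27.5686] = 18.2403
Node 0 (S = 45): V_0 = e^(−0.03)·[0.4993·4.8586 + 0.5007·18.2403] = 11.2166

$11.22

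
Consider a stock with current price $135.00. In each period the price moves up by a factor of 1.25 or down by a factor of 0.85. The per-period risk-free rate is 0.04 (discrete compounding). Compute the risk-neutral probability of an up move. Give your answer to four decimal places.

Risk-neutral probability p = (1 + 0.04 − 0.85)/(1.25 − 0.85) = 0.1900/0.4000 = 0.4750

p = 0.4750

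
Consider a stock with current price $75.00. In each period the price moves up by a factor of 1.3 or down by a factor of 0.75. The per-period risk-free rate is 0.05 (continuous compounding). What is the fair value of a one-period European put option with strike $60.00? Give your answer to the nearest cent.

$1.61

Risk-neutral probability p = (e^0.05 − 0.75)/(1.3 − 0.75) = 0.3013/0.5500 = 0.5478
Terminal stock prices: S_u = 97.5, S_d = 56.25
Terminal payoffs (K − S): max(-37.5, 0) = 0, max(3.75, 0) = 3.75
Node 0 (S = 75): V_0 = e^(−0.05)·[0.5478·0.0000 + 0.4522·3.7500] = 1.6132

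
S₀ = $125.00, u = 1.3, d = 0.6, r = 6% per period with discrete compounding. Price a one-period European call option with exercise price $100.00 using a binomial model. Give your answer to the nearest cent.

$38.75

Risk-neutral probability p = (1 + 0.06 − 0.6)/(1.3 − 0.6) = 0.4600/0.7000 = 0.6571
Terminal stock prices: S_u = 162.5, S_d = 75
Terminal payoffs (S − K): max(62.5, 0) = 62.5, max(-25, 0) = 0
Node 0 (S = 125): V_0 = 1/1.06·[0.6571·62.5000 + 0.3429·0.0000] = 38.7466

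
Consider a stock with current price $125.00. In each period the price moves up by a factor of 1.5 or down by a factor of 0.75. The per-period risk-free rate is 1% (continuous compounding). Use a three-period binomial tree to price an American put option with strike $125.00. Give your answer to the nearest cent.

$28.49

Risk-neutral probability p = (e^0.01 − 0.75)/(1.5 − 0.75) = 0.2601/0.7500 = 0.3467
Terminal stock prices: S_uuu = 421.9, S_uud = 210.9, S_udd = 105.5, S_ddd = 52.73
Terminal payoffs (K − S): max(-296.9, 0) = 0, max(-85.94, 0) = 0, max(19.53, 0) = 19.53, max(72.27, 0) = 72.27
Node uu (S = 281.2): continuation = e^(−0.01)·[0.3467·0.0000 + 0.6533·0.0000] = 0.0000; exercise value = 0.0000 ≤ continuation, so V_uu = 0.0000
Node ud (S = 140.6): continuation = e^(−0.01)·[0.3467·0.0000 + 0.6533·19.5312] = 12.6322; exercise value = 0.0000 ≤ continuation, so V_ud = 12.6322
Node dd (S = 70.31): continuation = e^(−0.01)·[0.3467·19.5312 + 0.6533·72.2656] = 53.4437; exercise value = 54.6875 > continuation, so V_dd = 54.6875 (exercise)
Node u (S = 187.5): continuation = e^(−0.01)·[0.3467·0.0000 + 0.6533·12.6322] = 8.1701; exercise value = 0.0000 ≤ continuation, so V_u = 8.1701
Node d (S = 93.75): continuation = e^(−0.01)·[0.3467·12.6322 + 0.6533·54.6875] = 39.7064; exercise value = 31.2500 ≤ continuation, so V_d = 39.7064
Node 0 (S = 125): continuation = e^(−0.01)·[0.3467·8.1701 + 0.6533·39.7064] = 28.4854; exercise value = 0.0000 ≤ continuation, so V_0 = 28.4854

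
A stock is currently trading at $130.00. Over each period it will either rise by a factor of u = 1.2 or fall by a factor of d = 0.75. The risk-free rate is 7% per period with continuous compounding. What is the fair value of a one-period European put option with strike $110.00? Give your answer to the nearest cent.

Risk-neutral probability p = (e^0.07 − 0.75)/(1.2 − 0.75) = 0.3225/0.4500 = 0.7167
Terminal stock prices: S_u = 156, S_d = 97.5
Terminal payoffs (K − S): max(-46, 0) = 0, max(12.5, 0) = 12.5
Node 0 (S = 130): V_0 = e^(−0.07)·[0.7167·0.0000 + 0.2833·12.5000] = 3.3020

$3.30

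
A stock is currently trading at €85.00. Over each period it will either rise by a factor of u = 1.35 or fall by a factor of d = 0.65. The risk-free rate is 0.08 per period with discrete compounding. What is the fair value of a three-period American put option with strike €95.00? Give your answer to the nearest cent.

€18.34

Risk-neutral probability p = (1 + 0.08 − 0.65)/(1.35 − 0.65) = 0.4300/0.7000 = 0.6143
Terminal stock prices: S_uuu = 209.1, S_uud = 100.7, S_udd = 48.48, S_ddd = 23.34
Terminal payoffs (K − S): max(-114.1, 0) = 0, max(-5.693, 0) = 0, max(46.52, 0) = 46.52, max(71.66, 0) = 71.66
Node uu (S = 154.9): continuation = 1/1.08·[0.6143·0.0000 + 0.3857·0.0000] = 0.0000; exercise value = 0.0000 ≤ continuation, so V_uu = 0.0000
Node ud (S = 74.59): continuation = 1/1.08·[0.6143·0.0000 + 0.3857·46.5181] = 16.6136; exercise value = 20.4125 > continuation, so V_ud = 20.4125 (exercise)
Node dd (S = 35.91): continuation = 1/1.08·[0.6143·46.5181 + 0.3857·71.6569] = 52.0505; exercise value = 59.0875 > continuation, so V_dd = 59.0875 (exercise)
Node u (S = 114.8): continuation = 1/1.08·[0.6143·0.0000 + 0.3857·20.4125] = 7.2902; exercise value = 0.0000 ≤ continuation, so V_u = 7.2902
Node d (S = 55.25): continuation = 1/1.08·[0.6143·20.4125 + 0.3857·59.0875] = 32.7130; exercise value = 39.7500 > continuation, so V_d = 39.7500 (exercise)
Node 0 (S = 85): continuation = 1/1.08·[0.6143·7.2902 + 0.3857·39.7500] = 18.3430; exercise value = 10.0000 ≤ continuation, so V_0 = 18.3430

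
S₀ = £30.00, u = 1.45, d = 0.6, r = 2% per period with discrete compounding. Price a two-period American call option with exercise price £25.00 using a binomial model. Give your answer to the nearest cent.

£9.46

Risk-neutral probability p = (1 + 0.02 − 0.6)/(1.45 − 0.6) = 0.4200/0.8500 = 0.4941
Terminal stock prices: S_uu = 63.08, S_ud = 26.1, S_dd = 10.8
Terminal payoffs (S − K): max(38.08, 0) = 38.08, max(1.1, 0) = 1.1, max(-14.2, 0) = 0
Node u (S = 43.5): continuation = 1/1.02·[0.4941·38.0750 + 0.5059·1.1000] = 18.9902; exercise value = 18.5000 ≤ continuation, so V_u = 18.9902
Node d (S = 18): continuation = 1/1.02·[0.4941·1.1000 + 0.5059·0.0000] = 0.5329; exercise value = 0.0000 ≤ continuation, so V_d = 0.5329
Node 0 (S = 30): continuation = 1/1.02·[0.4941·18.9902 + 0.5059·0.5329] = 9.4637; exercise value = 5.0000 ≤ continuation, so V_0 = 9.4637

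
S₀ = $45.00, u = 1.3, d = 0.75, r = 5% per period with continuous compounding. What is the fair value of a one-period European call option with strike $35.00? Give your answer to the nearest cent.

$12.24

Risk-neutral probability p = (e^0.05 − 0.75)/(1.3 − 0.75) = 0.3013/0.5500 = 0.5478
Terminal stock prices: S_u = 58.5, S_d = 33.75
Terminal payoffs (S − K): max(23.5, 0) = 23.5, max(-1.25, 0) = 0
Node 0 (S = 45): V_0 = e^(−0.05)·[0.5478·23.5000 + 0.4522·0.0000] = 12.2447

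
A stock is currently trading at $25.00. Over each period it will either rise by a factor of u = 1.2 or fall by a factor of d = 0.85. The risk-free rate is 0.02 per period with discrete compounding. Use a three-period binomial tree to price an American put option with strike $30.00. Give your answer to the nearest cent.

$5.49

Risk-neutral probability p = (1 + 0.02 − 0.85)/(1.2 − 0.85) = 0.1700/0.3500 = 0.4857
Terminal stock prices: S_uuu = 43.2, S_uud = 30.6, S_udd = 21.67, S_ddd = 15.35
Terminal payoffs (K − S): max(-13.2, 0) = 0, max(-0.6, 0) = 0, max(8.325, 0) = 8.325, max(14.65, 0) = 14.65
Node uu (S = 36): continuation = 1/1.02·[0.4857·0.0000 + 0.5143·0.0000] = 0.0000; exercise value = 0.0000 ≤ continuation, so V_uu = 0.0000
Node ud (S = 25.5): continuation = 1/1.02·[0.4857·0.0000 + 0.5143·8.3250] = 4.1975; exercise value = 4.5000 > continuation, so V_ud = 4.5000 (exercise)
Node dd (S = 18.06): continuation = 1/1.02·[0.4857·8.3250 + 0.5143·14.6469] = 11.3493; exercise value = 11.9375 > continuation, so V_dd = 11.9375 (exercise)
Node u (S = 30): continuation = 1/1.02·[0.4857·0.0000 + 0.5143·4.5000] = 2.2689; exercise value = 0.0000 ≤ continuation, so V_u = 2.2689
Node d (S = 21.25): continuation = 1/1.02·[0.4857·4.5000 + 0.5143·11.9375] = 8.1618; exercise value = 8.7500 > continuation, so V_d = 8.7500 (exercise)
Node 0 (S = 25): continuation = 1/1.02·[0.4857·2.2689 + 0.5143·8.7500] = 5.4922; exercise value = 5.0000 ≤ continuation, so V_0 = 5.4922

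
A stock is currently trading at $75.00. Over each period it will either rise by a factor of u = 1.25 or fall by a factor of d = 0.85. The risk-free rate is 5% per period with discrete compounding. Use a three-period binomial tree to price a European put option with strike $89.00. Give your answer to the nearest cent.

Risk-neutral probability p = (1 + 0.05 − 0.85)/(1.25 − 0.85) = 0.2000/0.4000 = 0.5000
Terminal stock prices: S_uuu = 146.5, S_uud = 99.61, S_udd = 67.73, S_ddd = 46.06
Terminal payoffs (K − S): max(-57.48, 0) = 0, max(-10.61, 0) = 0, max(21.27, 0) = 21.27, max(42.94, 0) = 42.94
Node uu (S = 117.2): V_uu = 1/1.05·[0.5000·0.0000 + 0.5000·0.0000] = 0.0000
Node ud (S = 79.69): V_ud = 1/1.05·[0.5000·0.0000 + 0.5000·21.2656] = 10.1265
Node dd (S = 54.19): V_dd = 1/1.05·[0.5000·21.2656 + 0.5000·42.9406] = 30.5744
Node u (S = 93.75): V_u = 1/1.05·[0.5000·0.0000 + 0.5000·10.1265] = 4.8221
Node d (S = 63.75): V_d = 1/1.05·[0.5000·10.1265 + 0.5000·30.5744] = 19.3814
Node 0 (S = 75): V_0 = 1/1.05·[0.5000·4.8221 + 0.5000·19.3814] = 11.5255

$11.53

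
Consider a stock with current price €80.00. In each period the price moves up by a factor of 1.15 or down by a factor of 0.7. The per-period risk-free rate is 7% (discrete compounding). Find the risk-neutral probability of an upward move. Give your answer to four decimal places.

Risk-neutral probability p = (1 + 0.07 − 0.7)/(1.15 − 0.7) = 0.3700/0.4500 = 0.8222

p = 0.8222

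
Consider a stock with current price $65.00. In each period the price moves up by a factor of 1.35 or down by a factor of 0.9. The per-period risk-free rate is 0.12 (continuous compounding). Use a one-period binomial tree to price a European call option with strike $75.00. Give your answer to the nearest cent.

Risk-neutral probability p = (e^0.12 − 0.9)/(1.35 − 0.9) = 0.2275/0.4500 = 0.5055
Terminal stock prices: S_u = 87.75, S_d = 58.5
Terminal payoffs (S − K): max(12.75, 0) = 12.75, max(-16.5, 0) = 0
Node 0 (S = 65): V_0 = e^(−0.12)·[0.5055·12.7500 + 0.4945·0.0000] = 5.7169

$5.72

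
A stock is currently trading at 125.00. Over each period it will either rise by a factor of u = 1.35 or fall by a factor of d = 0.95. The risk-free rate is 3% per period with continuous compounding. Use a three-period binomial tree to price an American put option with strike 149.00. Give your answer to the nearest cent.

24.00

Risk-neutral probability p = (e^0.03 − 0.95)/(1.35 − 0.95) = 0.0805/0.4000 = 0.2011
Terminal stock prices: S_uuu = 307.5, S_uud = 216.4, S_udd = 152.3, S_ddd = 107.2
Terminal payoffs (K − S): max(-158.5, 0) = 0, max(-67.42, 0) = 0, max(-3.297, 0) = 0, max(41.83, 0) = 41.83
Node uu (S = 227.8): continuation = e^(−0.03)·[0.2011·0.0000 + 0.7989·0.0000] = 0.0000; exercise value = 0.0000 ≤ continuation, so V_uu = 0.0000
Node ud (S = 160.3): continuation = e^(−0.03)·[0.2011·0.0000 + 0.7989·0.0000] = 0.0000; exercise value = 0.0000 ≤ continuation, so V_ud = 0.0000
Node dd (S = 112.8): continuation = e^(−0.03)·[0.2011·0.0000 + 0.7989·41.8281] = 32.4274; exercise value = 36.1875 > continuation, so V_dd = 36.1875 (exercise)
Node u (S = 168.8): continuation = e^(−0.03)·[0.2011·0.0000 + 0.7989·0.0000] = 0.0000; exercise value = 0.0000 ≤ continuation, so V_u = 0.0000
Node d (S = 118.8): continuation = e^(−0.03)·[0.2011·0.0000 + 0.7989·36.1875] = 28.0545; exercise value = 30.2500 > continuation, so V_d = 30.2500 (exercise)
Node 0 (S = 125): continuation = e^(−0.03)·[0.2011·0.0000 + 0.7989·30.2500] = 23.4514; exercise value = 24.0000 > continuation, so V_0 = 24.0000 (exercise)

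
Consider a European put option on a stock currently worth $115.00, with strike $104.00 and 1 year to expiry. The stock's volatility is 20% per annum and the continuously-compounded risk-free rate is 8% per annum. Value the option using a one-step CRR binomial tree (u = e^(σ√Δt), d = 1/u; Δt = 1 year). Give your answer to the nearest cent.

CRR parameters: u = e^(σ√Δt) = e^(0.2·√1) = 1.2214, d = 1/u = 0.8187
Per-period rate: rΔt = 0.08·1 = 0.08, so R = e^0.08 = 1.0833
Risk-neutral probability p = (e^0.08 − 0.8187)/(1.2214 − 0.8187) = 0.2646/0.4027 = 0.6570
Terminal stock prices: S_u = 140.5, S_d = 94.15
Terminal payoffs (K − S): max(-36.46, 0) = 0, max(9.846, 0) = 9.846
Node 0 (S = 115): V_0 = e^(−0.08)·[0.6570·0.0000 + 0.3430·9.8460] = 3.1175

$3.12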